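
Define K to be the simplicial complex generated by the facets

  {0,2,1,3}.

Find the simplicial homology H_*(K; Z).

Fix the vertex order 0 < 1 < 2 < 3 and write every simplex with vertices in increasing order. Then dim K = 3 and the simplices of K are:

  0-simplices (4): [0], [1], [2], [3]
  1-simplices (6): [0,1], [0,2], [0,3], [1,2], [1,3], [2,3]
  2-simplices (4): [0,1,2], [0,1,3], [0,2,3], [1,2,3]
  3-simplices (1): [0,1,2,3]

Hence C_0 ≅ Z^4, C_1 ≅ Z^6, C_2 ≅ Z^4, C_3 ≅ Z^1.

The boundary map ∂_1: C_1 → C_0 maps an edge to its endpoints' difference, ∂[p,q] = q − p. For instance
  ∂[1,3] = [3] − [1].
This gives a 4×6 integer matrix of rank 3; reducing to Smith normal form yields diagonal entries (1,1,1).

Boundary ∂_2: C_2 → C_1 sends each 2-simplex [p,q,r] to [q,r] − [p,r] + [p,q]. For instance
  ∂[0,1,2] = [1,2] − [0,2] + [0,1],
  ∂[0,2,3] = [2,3] − [0,3] + [0,2].
The resulting 6×4 matrix has rank 3, and its Smith normal form has invariant factors (1,1,1).

∂_3: C_3 → C_2 sends each 3-simplex σ to the alternating sum Σ_i (−1)^i (σ with its i-th vertex removed). For instance
  ∂[0,1,2,3] = [1,2,3] − [0,2,3] + [0,1,3] − [0,1,2].
The resulting 4×1 matrix has rank 1, and its Smith normal form has invariant factors (1).

Computing H_k = (kernel of ∂_k) / (image of ∂_{k+1}):

  H_0: rank C_0 − rank ∂_1 = 4 − 3 = 1, and the invariant factors of ∂_1 are all 1, so H_0 ≅ Z.
  H_1: rank ker ∂_1 − rank ∂_2 = (6 − 3) − 3 = 0, and the invariant factors of ∂_2 are all 1, so H_1 ≅ 0.
  H_2: rank ker ∂_2 − rank ∂_3 = (4 − 3) − 1 = 0, and the invariant factors of ∂_3 are all 1, so H_2 ≅ 0.
  H_3: rank ker ∂_3 − rank ∂_4 = (1 − 1) − 0 = 0, and there is no ∂_4, so H_3 ≅ 0.

H_0 ≅ Z,  H_1 = 0,  H_2 = 0,  H_3 = 0.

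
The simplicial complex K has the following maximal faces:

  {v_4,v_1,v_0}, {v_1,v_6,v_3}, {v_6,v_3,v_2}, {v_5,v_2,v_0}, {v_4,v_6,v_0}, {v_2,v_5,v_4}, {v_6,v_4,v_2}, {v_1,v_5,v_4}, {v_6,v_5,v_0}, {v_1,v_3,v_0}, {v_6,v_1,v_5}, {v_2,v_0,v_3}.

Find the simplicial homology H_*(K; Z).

H_0 ≅ Z,  H_1 ≅ Z/2,  H_2 = 0.

We work with the vertex ordering v_0 < v_1 < v_2 < v_3 < v_4 < v_5 < v_6. The simplices of K, each written with vertices in increasing order, are:

  0-simplices (7): [v_0], [v_1], [v_2], [v_3], [v_4], [v_5], [v_6]
  1-simplices (18): (18 of them)
  2-simplices (12): (12 of them)

Hence C_0 ≅ Z^7, C_1 ≅ Z^18, C_2 ≅ Z^12.

The boundary map ∂_1: C_1 → C_0 maps an edge to its endpoints' difference, ∂[p,q] = q − p.
The resulting 7×18 matrix has rank 6, and its Smith normal form has invariant factors (1,1,1,1,1,1).

The boundary map ∂_2: C_2 → C_1 acts by ∂[p,q,r] = [q,r] − [p,r] + [p,q]. For instance
  ∂[v_0,v_1,v_3] = [v_1,v_3] − [v_0,v_3] + [v_0,v_1],
  ∂[v_1,v_4,v_5] = [v_4,v_5] − [v_1,v_5] + [v_1,v_4].
As a 18×12 matrix over Z this has rank 12, with invariant factors (1,1,1,1,1,1,1,1,1,1,1,2).

Computing H_k = (kernel of ∂_k) / (image of ∂_{k+1}):

  H_0: rank C_0 − rank ∂_1 = 7 − 6 = 1, and the invariant factors of ∂_1 are all 1, so H_0 = Z.
  H_1: rank ker ∂_1 − rank ∂_2 = (18 − 6) − 12 = 0, and ∂_2 has invariant factor 2 > 1, so H_1 = Z/2.
  H_2: rank ker ∂_2 − rank ∂_3 = (12 − 12) − 0 = 0, and there is no ∂_3, so H_2 = 0.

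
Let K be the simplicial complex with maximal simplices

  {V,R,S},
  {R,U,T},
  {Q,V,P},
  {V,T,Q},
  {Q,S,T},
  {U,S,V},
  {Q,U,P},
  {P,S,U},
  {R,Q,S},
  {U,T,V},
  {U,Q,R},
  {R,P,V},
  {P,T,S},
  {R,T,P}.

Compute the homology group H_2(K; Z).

Fix the vertex order P < Q < R < S < T < U < V and write every simplex with vertices in increasing order. Then dim K = 2 and the simplices of K are:

  0-simplices (7): P, Q, R, S, T, U, V
  1-simplices (21): PQ, PR, PS, PT, PU, PV, QR, QS, QT, QU, QV, RS, RT, RU, RV, ST, SU, SV, TU, TV, UV
  2-simplices (14): PQU, PQV, PRT, PRV, PST, PSU, QRS, QRU, QST, QTV, RSV, RTU, SUV, TUV

Hence C_0 ≅ Z^7, C_1 ≅ Z^21, C_2 ≅ Z^14.

The boundary map ∂_1: C_1 → C_0 maps an edge to its endpoints' difference, ∂[p,q] = q − p. For instance
  ∂RU = U − R.
This gives a 7×21 integer matrix of rank 6; reducing to Smith normal form yields diagonal entries (1,1,1,1,1,1).

Boundary ∂_2: C_2 → C_1 maps a triangle to the signed sum of its edges. For instance
  ∂RTU = TU − RU + RT,
  ∂QRS = RS − QS + QR.
This gives a 21×14 integer matrix of rank 13; reducing to Smith normal form yields diagonal entries (1,1,1,1,1,1,1,1,1,1,1,1,1).

Now H_k = ker ∂_k / im ∂_{k+1}, so:

  H_2: rank ker ∂_2 − rank ∂_3 = (14 − 13) − 0 = 1, and there is no ∂_3, so H_2 = Z.

(K is a triangulation of the torus T^2.)

H_2 ≅ Z.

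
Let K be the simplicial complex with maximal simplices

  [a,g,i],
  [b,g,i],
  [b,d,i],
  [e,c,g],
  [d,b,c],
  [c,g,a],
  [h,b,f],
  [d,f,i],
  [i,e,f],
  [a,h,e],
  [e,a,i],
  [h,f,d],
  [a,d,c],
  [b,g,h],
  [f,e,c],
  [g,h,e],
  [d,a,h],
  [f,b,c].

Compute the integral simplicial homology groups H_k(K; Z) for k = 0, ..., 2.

Fix the vertex order a < b < c < d < e < f < g < h < i and write every simplex with vertices in increasing order. Then dim K = 2 and the simplices of K are:

  0-simplices (9): a, b, c, d, e, f, g, h, i
  1-simplices (27): ac, ad, ae, ag, ah, ai, bc, bd, bf, bg, bh, bi, cd, ce, cf, cg, df, dh, di, ef, eg, eh, ei, fh, fi, gh, gi
  2-simplices (18): acd, acg, adh, aeh, aei, agi, bcd, bcf, bdi, bfh, bgh, bgi, cef, ceg, dfh, dfi, efi, egh

so the chain groups are C_0 ≅ Z^9, C_1 ≅ Z^27, C_2 ≅ Z^18.

Boundary ∂_1: C_1 → C_0 sends each edge [p,q] (with p < q) to q − p. For instance
  ∂bg = g − b.
As a 9×27 matrix over Z this has rank 8, with invariant factors (1,1,1,1,1,1,1,1).

The boundary map ∂_2: C_2 → C_1 maps a triangle to the signed sum of its edges. For instance
  ∂efi = fi − ei + ef,
  ∂bdi = di − bi + bd.
The resulting 27×18 matrix has rank 18, and its Smith normal form has invariant factors (1,1,1,1,1,1,1,1,1,1,1,1,1,1,1,1,1,2).

From H_k ≅ ker(∂_k) / im(∂_{k+1}) we obtain:

  H_0: rank C_0 − rank ∂_1 = 9 − 8 = 1, and the invariant factors of ∂_1 are all 1, so H_0 ≅ Z.
  H_1: rank ker ∂_1 − rank ∂_2 = (27 − 8) − 18 = 1, and ∂_2 has invariant factor 2 > 1, so H_1 ≅ Z ⊕ Z/2.
  H_2: rank ker ∂_2 − rank ∂_3 = (18 − 18) − 0 = 0, and there is no ∂_3, so H_2 ≅ 0.

As a check, the Euler characteristic is 9 − 27 + 18 = 0, which agrees with 1 − 1 + 0 = 0.

H_0 = Z,  H_1 = Z ⊕ Z/2,  H_2 = 0.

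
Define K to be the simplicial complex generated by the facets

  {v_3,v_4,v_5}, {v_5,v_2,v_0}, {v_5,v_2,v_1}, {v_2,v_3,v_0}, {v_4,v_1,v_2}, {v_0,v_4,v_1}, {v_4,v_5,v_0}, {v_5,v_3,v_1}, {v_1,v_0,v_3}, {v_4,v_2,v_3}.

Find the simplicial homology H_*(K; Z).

H_0 = Z,  H_1 = Z/2,  H_2 = 0.

Order the vertices as v_0 < v_1 < v_2 < v_3 < v_4 < v_5. Listing each simplex with vertices in this order, K has dimension 2 with simplices:

  0-simplices (6): [v_0], [v_1], [v_2], [v_3], [v_4], [v_5]
  1-simplices (15): (15 of them)
  2-simplices (10): [v_0,v_1,v_3], [v_0,v_1,v_4], [v_0,v_2,v_3], [v_0,v_2,v_5], [v_0,v_4,v_5], [v_1,v_2,v_4], [v_1,v_2,v_5], [v_1,v_3,v_5], [v_2,v_3,v_4], [v_3,v_4,v_5]

Hence C_0 ≅ Z^6, C_1 ≅ Z^15, C_2 ≅ Z^10.

∂_1: C_1 → C_0 maps an edge to its endpoints' difference, ∂[p,q] = q − p.
This gives a 6×15 integer matrix of rank 5; reducing to Smith normal form yields diagonal entries (1,1,1,1,1).

∂_2: C_2 → C_1 maps a triangle to the signed sum of its edges. For instance
  ∂[v_1,v_2,v_5] = [v_2,v_5] − [v_1,v_5] + [v_1,v_2],
  ∂[v_0,v_1,v_3] = [v_1,v_3] − [v_0,v_3] + [v_0,v_1].
This gives a 15×10 integer matrix of rank 10; reducing to Smith normal form yields diagonal entries (1,1,1,1,1,1,1,1,1,2).

Reading off H_k = ker ∂_k / im ∂_{k+1}:

  H_0: rank C_0 − rank ∂_1 = 6 − 5 = 1, and the invariant factors of ∂_1 are all 1, so H_0 = Z.
  H_1: rank ker ∂_1 − rank ∂_2 = (15 − 5) − 10 = 0, and ∂_2 has invariant factor 2 > 1, so H_1 = Z/2.
  H_2: rank ker ∂_2 − rank ∂_3 = (10 − 10) − 0 = 0, and there is no ∂_3, so H_2 = 0.

As a check, the Euler characteristic is 6 − 15 + 10 = 1, which agrees with 1 − 0 + 0 = 1.
(K is a triangulation of the real projective plane RP^2.)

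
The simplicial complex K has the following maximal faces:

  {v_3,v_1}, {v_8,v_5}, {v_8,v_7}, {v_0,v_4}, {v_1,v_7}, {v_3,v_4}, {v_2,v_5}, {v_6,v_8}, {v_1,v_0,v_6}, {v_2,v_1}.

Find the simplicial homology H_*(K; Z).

H_0 ≅ Z,  H_1 ≅ Z^3,  H_2 = 0.

We work with the vertex ordering v_0 < v_1 < v_2 < v_3 < v_4 < v_5 < v_6 < v_7 < v_8. The simplices of K, each written with vertices in increasing order, are:

  0-simplices (9): [v_0], [v_1], [v_2], [v_3], [v_4], [v_5], [v_6], [v_7], [v_8]
  1-simplices (12): [v_0,v_1], [v_0,v_4], [v_0,v_6], [v_1,v_2], [v_1,v_3], [v_1,v_6], [v_1,v_7], [v_2,v_5], [v_3,v_4], [v_5,v_8], [v_6,v_8], [v_7,v_8]
  2-simplices (1): [v_0,v_1,v_6]

so the chain groups are C_0 ≅ Z^9, C_1 ≅ Z^12, C_2 ≅ Z^1.

∂_1: C_1 → C_0 sends each edge [p,q] (with p < q) to q − p. For instance
  ∂[v_1,v_3] = [v_3] − [v_1].
This gives a 9×12 integer matrix of rank 8; reducing to Smith normal form yields diagonal entries (1,1,1,1,1,1,1,1).

The boundary map ∂_2: C_2 → C_1 sends each 2-simplex [p,q,r] to [q,r] − [p,r] + [p,q]. For instance
  ∂[v_0,v_1,v_6] = [v_1,v_6] − [v_0,v_6] + [v_0,v_1].
This gives a 12×1 integer matrix of rank 1; reducing to Smith normal form yields diagonal entries (1).

From H_k ≅ ker(∂_k) / im(∂_{k+1}) we obtain:

  H_0: rank C_0 − rank ∂_1 = 9 − 8 = 1, and the invariant factors of ∂_1 are all 1, so H_0 = Z.
  H_1: rank ker ∂_1 − rank ∂_2 = (12 − 8) − 1 = 3, and the invariant factors of ∂_2 are all 1, so H_1 = Z^3.
  H_2: rank ker ∂_2 − rank ∂_3 = (1 − 1) − 0 = 0, and there is no ∂_3, so H_2 = 0.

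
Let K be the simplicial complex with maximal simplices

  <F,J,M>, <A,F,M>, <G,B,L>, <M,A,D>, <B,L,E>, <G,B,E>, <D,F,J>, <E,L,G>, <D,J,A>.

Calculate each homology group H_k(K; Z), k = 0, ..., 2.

Fix the vertex order A < B < D < E < F < G < J < L < M and write every simplex with vertices in increasing order. Then dim K = 2 and the simplices of K are:

  0-simplices (9): A, B, D, E, F, G, J, L, M
  1-simplices (16): AD, AF, AJ, AM, BE, BG, BL, DF, DJ, DM, EG, EL, FJ, FM, GL, JM
  2-simplices (9): ADJ, ADM, AFM, BEG, BEL, BGL, DFJ, EGL, FJM

Hence C_0 ≅ Z^9, C_1 ≅ Z^16, C_2 ≅ Z^9.

∂_1: C_1 → C_0 is given by ∂[p,q] = [q] − [p]. For instance
  ∂FM = M − F.
As a 9×16 matrix over Z this has rank 7, with invariant factors (1,1,1,1,1,1,1).

Boundary ∂_2: C_2 → C_1 acts by ∂[p,q,r] = [q,r] − [p,r] + [p,q]. For instance
  ∂BGL = GL − BL + BG,
  ∂BEG = EG − BG + BE.
The 16×9 boundary matrix has rank 8 and Smith normal form diag(1,1,1,1,1,1,1,1).

From H_k ≅ ker(∂_k) / im(∂_{k+1}) we obtain:

  H_0: rank C_0 − rank ∂_1 = 9 − 7 = 2, and the invariant factors of ∂_1 are all 1, so H_0 = Z^2.
  H_1: rank ker ∂_1 − rank ∂_2 = (16 − 7) − 8 = 1, and the invariant factors of ∂_2 are all 1, so H_1 = Z.
  H_2: rank ker ∂_2 − rank ∂_3 = (9 − 8) − 0 = 1, and there is no ∂_3, so H_2 = Z.

(K is a triangulation of the disjoint union of the 2-sphere S^2 and the Möbius band.)

H_0 ≅ Z^2,  H_1 ≅ Z,  H_2 ≅ Z.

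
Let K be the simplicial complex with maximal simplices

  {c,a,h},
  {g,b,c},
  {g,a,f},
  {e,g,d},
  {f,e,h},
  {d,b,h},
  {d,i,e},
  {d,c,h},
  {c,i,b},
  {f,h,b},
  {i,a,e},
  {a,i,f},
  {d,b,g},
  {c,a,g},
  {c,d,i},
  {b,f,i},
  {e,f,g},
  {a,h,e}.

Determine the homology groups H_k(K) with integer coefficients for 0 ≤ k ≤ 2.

H_0 = Z,  H_1 = Z ⊕ Z/2,  H_2 = 0.

Take the total order a < b < c < d < e < f < g < h < i on the vertex set. Then K (dimension 2) consists of the simplices:

  0-simplices (9): a, b, c, d, e, f, g, h, i
  1-simplices (27): ac, ae, af, ag, ah, ai, bc, bd, bf, bg, bh, bi, cd, cg, ch, ci, de, dg, dh, di, ef, eg, eh, ei, fg, fh, fi
  2-simplices (18): acg, ach, aeh, aei, afg, afi, bcg, bci, bdg, bdh, bfh, bfi, cdh, cdi, deg, dei, efg, efh

so the chain groups are C_0 ≅ Z^9, C_1 ≅ Z^27, C_2 ≅ Z^18.

Boundary ∂_1: C_1 → C_0 maps an edge to its endpoints' difference, ∂[p,q] = q − p. For instance
  ∂bf = f − b.
The resulting 9×27 matrix has rank 8, and its Smith normal form has invariant factors (1,1,1,1,1,1,1,1).

The boundary map ∂_2: C_2 → C_1 sends each 2-simplex [p,q,r] to [q,r] − [p,r] + [p,q]. For instance
  ∂acg = cg − ag + ac,
  ∂bci = ci − bi + bc.
The resulting 27×18 matrix has rank 18, and its Smith normal form has invariant factors (1,1,1,1,1,1,1,1,1,1,1,1,1,1,1,1,1,2).

From H_k ≅ ker(∂_k) / im(∂_{k+1}) we obtain:

  H_0: rank C_0 − rank ∂_1 = 9 − 8 = 1, and the invariant factors of ∂_1 are all 1, so H_0 = Z.
  H_1: rank ker ∂_1 − rank ∂_2 = (27 − 8) − 18 = 1, and ∂_2 has invariant factor 2 > 1, so H_1 = Z ⊕ Z/2.
  H_2: rank ker ∂_2 − rank ∂_3 = (18 − 18) − 0 = 0, and there is no ∂_3, so H_2 = 0.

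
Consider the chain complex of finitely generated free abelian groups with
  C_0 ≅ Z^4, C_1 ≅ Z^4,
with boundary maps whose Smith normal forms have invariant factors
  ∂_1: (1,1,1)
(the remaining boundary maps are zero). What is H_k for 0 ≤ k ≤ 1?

H_0 ≅ Z,  H_1 ≅ Z.

H_0: b_0 = 4 − 0 − 3 = 1; torsion from ∂_1 factors > 1: none. So H_0 ≅ Z.
H_1: b_1 = 4 − 3 − 0 = 1; torsion from ∂_2 factors > 1: none. So H_1 ≅ Z.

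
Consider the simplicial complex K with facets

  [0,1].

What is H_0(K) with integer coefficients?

H_0 ≅ Z.

We work with the vertex ordering 0 < 1. The simplices of K, each written with vertices in increasing order, are:

  0-simplices (2): [0], [1]
  1-simplices (1): [0,1]

Hence C_0 ≅ Z^2, C_1 ≅ Z^1.

Boundary ∂_1: C_1 → C_0 is given by ∂[p,q] = [q] − [p]. For instance
  ∂[0,1] = [1] − [0].
The resulting 2×1 matrix has rank 1, and its Smith normal form has invariant factors (1).

Reading off H_k = ker ∂_k / im ∂_{k+1}:

  H_0: rank C_0 − rank ∂_1 = 2 − 1 = 1, and the invariant factors of ∂_1 are all 1, so H_0 = Z.

(K is a triangulation of the 1-simplex.)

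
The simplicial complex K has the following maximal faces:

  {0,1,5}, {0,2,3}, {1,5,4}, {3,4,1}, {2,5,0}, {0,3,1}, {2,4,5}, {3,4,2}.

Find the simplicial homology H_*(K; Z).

Fix the vertex order 0 < 1 < 2 < 3 < 4 < 5 and write every simplex with vertices in increasing order. Then dim K = 2 and the simplices of K are:

  0-simplices (6): [0], [1], [2], [3], [4], [5]
  1-simplices (12): [0,1], [0,2], [0,3], [0,5], [1,3], [1,4], [1,5], [2,3], [2,4], [2,5], [3,4], [4,5]
  2-simplices (8): [0,1,3], [0,1,5], [0,2,3], [0,2,5], [1,3,4], [1,4,5], [2,3,4], [2,4,5]

Hence C_0 ≅ Z^6, C_1 ≅ Z^12, C_2 ≅ Z^8.

The boundary map ∂_1: C_1 → C_0 sends each edge [p,q] (with p < q) to q − p. For instance
  ∂[0,5] = [5] − [0].
The resulting 6×12 matrix has rank 5, and its Smith normal form has invariant factors (1,1,1,1,1).

The boundary map ∂_2: C_2 → C_1 acts by ∂[p,q,r] = [q,r] − [p,r] + [p,q]. For instance
  ∂[2,4,5] = [4,5] − [2,5] + [2,4],
  ∂[1,3,4] = [3,4] − [1,4] + [1,3].
As a 12×8 matrix over Z this has rank 7, with invariant factors (1,1,1,1,1,1,1).

Reading off H_k = ker ∂_k / im ∂_{k+1}:

  H_0: rank C_0 − rank ∂_1 = 6 − 5 = 1, and the invariant factors of ∂_1 are all 1, so H_0 ≅ Z.
  H_1: rank ker ∂_1 − rank ∂_2 = (12 − 5) − 7 = 0, and the invariant factors of ∂_2 are all 1, so H_1 ≅ 0.
  H_2: rank ker ∂_2 − rank ∂_3 = (8 − 7) − 0 = 1, and there is no ∂_3, so H_2 ≅ Z.

H_0 = Z,  H_1 = 0,  H_2 = Z.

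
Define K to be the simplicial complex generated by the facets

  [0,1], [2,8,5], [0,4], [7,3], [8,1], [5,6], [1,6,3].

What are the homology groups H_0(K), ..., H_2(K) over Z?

We work with the vertex ordering 0 < 1 < 2 < 3 < 4 < 5 < 6 < 7 < 8. The simplices of K, each written with vertices in increasing order, are:

  0-simplices (9): [0], [1], [2], [3], [4], [5], [6], [7], [8]
  1-simplices (11): [0,1], [0,4], [1,3], [1,6], [1,8], [2,5], [2,8], [3,6], [3,7], [5,6], [5,8]
  2-simplices (2): [1,3,6], [2,5,8]

Hence C_0 ≅ Z^9, C_1 ≅ Z^11, C_2 ≅ Z^2.

Boundary ∂_1: C_1 → C_0 is given by ∂[p,q] = [q] − [p]. For instance
  ∂[0,4] = [4] − [0].
As a 9×11 matrix over Z this has rank 8, with invariant factors (1,1,1,1,1,1,1,1).

∂_2: C_2 → C_1 maps a triangle to the signed sum of its edges. For instance
  ∂[1,3,6] = [3,6] − [1,6] + [1,3],
  ∂[2,5,8] = [5,8] − [2,8] + [2,5].
The resulting 11×2 matrix has rank 2, and its Smith normal form has invariant factors (1,1).

Now H_k = ker ∂_k / im ∂_{k+1}, so:

  H_0: rank C_0 − rank ∂_1 = 9 − 8 = 1, and the invariant factors of ∂_1 are all 1, so H_0 ≅ Z.
  H_1: rank ker ∂_1 − rank ∂_2 = (11 − 8) − 2 = 1, and the invariant factors of ∂_2 are all 1, so H_1 ≅ Z.
  H_2: rank ker ∂_2 − rank ∂_3 = (2 − 2) − 0 = 0, and there is no ∂_3, so H_2 ≅ 0.

As a check, the Euler characteristic is 9 − 11 + 2 = 0, which agrees with 1 − 1 + 0 = 0.

H_0 = Z,  H_1 = Z,  H_2 = 0.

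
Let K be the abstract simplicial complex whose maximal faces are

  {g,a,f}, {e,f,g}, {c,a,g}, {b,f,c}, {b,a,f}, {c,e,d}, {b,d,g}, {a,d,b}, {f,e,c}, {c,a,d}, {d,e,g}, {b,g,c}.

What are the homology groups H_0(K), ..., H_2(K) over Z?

H_0 = Z,  H_1 = Z/2Z,  H_2 = 0.

Take the total order a < b < c < d < e < f < g on the vertex set. Then K (dimension 2) consists of the simplices:

  0-simplices (7): a, b, c, d, e, f, g
  1-simplices (18): ab, ac, ad, af, ag, bc, bd, bf, bg, cd, ce, cf, cg, de, dg, ef, eg, fg
  2-simplices (12): abd, abf, acd, acg, afg, bcf, bcg, bdg, cde, cef, deg, efg

giving chain groups C_0 ≅ Z^7, C_1 ≅ Z^18, C_2 ≅ Z^12.

∂_1: C_1 → C_0 maps an edge to its endpoints' difference, ∂[p,q] = q − p. For instance
  ∂cd = d − c.
As a 7×18 matrix over Z this has rank 6, with invariant factors (1,1,1,1,1,1).

The boundary map ∂_2: C_2 → C_1 sends each 2-simplex [p,q,r] to [q,r] − [p,r] + [p,q]. For instance
  ∂afg = fg − ag + af,
  ∂deg = eg − dg + de.
The resulting 18×12 matrix has rank 12, and its Smith normal form has invariant factors (1,1,1,1,1,1,1,1,1,1,1,2).

From H_k ≅ ker(∂_k) / im(∂_{k+1}) we obtain:

  H_0: rank C_0 − rank ∂_1 = 7 − 6 = 1, and the invariant factors of ∂_1 are all 1, so H_0 = Z.
  H_1: rank ker ∂_1 − rank ∂_2 = (18 − 6) − 12 = 0, and ∂_2 has invariant factor 2 > 1, so H_1 = Z/2Z.
  H_2: rank ker ∂_2 − rank ∂_3 = (12 − 12) − 0 = 0, and there is no ∂_3, so H_2 = 0.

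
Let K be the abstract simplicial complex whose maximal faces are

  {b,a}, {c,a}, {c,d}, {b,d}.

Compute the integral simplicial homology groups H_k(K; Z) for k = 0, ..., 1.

Fix the vertex order a < b < c < d and write every simplex with vertices in increasing order. Then dim K = 1 and the simplices of K are:

  0-simplices (4): a, b, c, d
  1-simplices (4): ab, ac, bd, cd

giving chain groups C_0 ≅ Z^4, C_1 ≅ Z^4.

Boundary ∂_1: C_1 → C_0 sends each edge [p,q] (with p < q) to q − p.
The 4×4 boundary matrix has rank 3 and Smith normal form diag(1,1,1).

Now H_k = ker ∂_k / im ∂_{k+1}, so:

  H_0: rank C_0 − rank ∂_1 = 4 − 3 = 1, and the invariant factors of ∂_1 are all 1, so H_0 ≅ Z.
  H_1: rank ker ∂_1 − rank ∂_2 = (4 − 3) − 0 = 1, and there is no ∂_2, so H_1 ≅ Z.

H_0 ≅ Z,  H_1 ≅ Z.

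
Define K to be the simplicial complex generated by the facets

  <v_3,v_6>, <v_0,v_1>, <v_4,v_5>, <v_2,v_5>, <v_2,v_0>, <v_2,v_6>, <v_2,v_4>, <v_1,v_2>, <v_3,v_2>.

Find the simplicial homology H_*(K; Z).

H_0 ≅ Z,  H_1 ≅ Z^3.

K has 7 vertices, 9 edges.
rank ∂_0 = 0, rank ∂_1 = 6 ⇒ b_0 = 7 − 0 − 6 = 1; all invariant factors of ∂_1 are 1 so no torsion. So H_0 = Z.
rank ∂_1 = 6, rank ∂_2 = 0 ⇒ b_1 = 9 − 6 − 0 = 3. So H_1 = Z^3.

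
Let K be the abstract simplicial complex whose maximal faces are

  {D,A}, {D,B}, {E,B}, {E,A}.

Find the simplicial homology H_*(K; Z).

H_0 ≅ Z,  H_1 ≅ Z.

Order the vertices as A < B < D < E. Listing each simplex with vertices in this order, K has dimension 1 with simplices:

  0-simplices (4): A, B, D, E
  1-simplices (4): AD, AE, BD, BE

Hence C_0 ≅ Z^4, C_1 ≅ Z^4.

∂_1: C_1 → C_0 sends each edge [p,q] (with p < q) to q − p. For instance
  ∂AD = D − A.
This gives a 4×4 integer matrix of rank 3; reducing to Smith normal form yields diagonal entries (1,1,1).

Now H_k = ker ∂_k / im ∂_{k+1}, so:

  H_0: rank C_0 − rank ∂_1 = 4 − 3 = 1, and the invariant factors of ∂_1 are all 1, so H_0 ≅ Z.
  H_1: rank ker ∂_1 − rank ∂_2 = (4 − 3) − 0 = 1, and there is no ∂_2, so H_1 ≅ Z.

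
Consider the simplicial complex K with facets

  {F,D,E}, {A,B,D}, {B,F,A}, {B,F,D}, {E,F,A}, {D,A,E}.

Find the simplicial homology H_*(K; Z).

We work with the vertex ordering A < B < D < E < F. The simplices of K, each written with vertices in increasing order, are:

  0-simplices (5): A, B, D, E, F
  1-simplices (9): AB, AD, AE, AF, BD, BF, DE, DF, EF
  2-simplices (6): ABD, ABF, ADE, AEF, BDF, DEF

giving chain groups C_0 ≅ Z^5, C_1 ≅ Z^9, C_2 ≅ Z^6.

Boundary ∂_1: C_1 → C_0 sends each edge [p,q] (with p < q) to q − p. For instance
  ∂AB = B − A.
As a 5×9 matrix over Z this has rank 4, with invariant factors (1,1,1,1).

Boundary ∂_2: C_2 → C_1 acts by ∂[p,q,r] = [q,r] − [p,r] + [p,q]. For instance
  ∂DEF = EF − DF + DE,
  ∂ABD = BD − AD + AB.
The 9×6 boundary matrix has rank 5 and Smith normal form diag(1,1,1,1,1).

Reading off H_k = ker ∂_k / im ∂_{k+1}:

  H_0: rank C_0 − rank ∂_1 = 5 − 4 = 1, and the invariant factors of ∂_1 are all 1, so H_0 = Z.
  H_1: rank ker ∂_1 − rank ∂_2 = (9 − 4) − 5 = 0, and the invariant factors of ∂_2 are all 1, so H_1 = 0.
  H_2: rank ker ∂_2 − rank ∂_3 = (6 − 5) − 0 = 1, and there is no ∂_3, so H_2 = Z.

As a check, the Euler characteristic is 5 − 9 + 6 = 2, which agrees with 1 − 0 + 1 = 2.
(K is a triangulation of the 2-sphere S^2.)

H_0 ≅ Z,  H_1 = 0,  H_2 ≅ Z.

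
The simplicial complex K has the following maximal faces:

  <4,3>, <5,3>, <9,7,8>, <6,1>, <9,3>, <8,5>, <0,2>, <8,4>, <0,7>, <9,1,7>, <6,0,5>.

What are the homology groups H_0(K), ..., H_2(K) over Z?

H_0 ≅ Z,  H_1 ≅ Z^4,  H_2 = 0.

Order the vertices as 0 < 1 < 2 < 3 < 4 < 5 < 6 < 7 < 8 < 9. Listing each simplex with vertices in this order, K has dimension 2 with simplices:

  0-simplices (10): [0], [1], [2], [3], [4], [5], [6], [7], [8], [9]
  1-simplices (16): [0,2], [0,5], [0,6], [0,7], [1,6], [1,7], [1,9], [3,4], [3,5], [3,9], [4,8], [5,6], [5,8], [7,8], [7,9], [8,9]
  2-simplices (3): [0,5,6], [1,7,9], [7,8,9]

Hence C_0 ≅ Z^10, C_1 ≅ Z^16, C_2 ≅ Z^3.

The boundary map ∂_1: C_1 → C_0 sends each edge [p,q] (with p < q) to q − p.
The 10×16 boundary matrix has rank 9 and Smith normal form diag(1,1,1,1,1,1,1,1,1).

Boundary ∂_2: C_2 → C_1 maps a triangle to the signed sum of its edges. For instance
  ∂[7,8,9] = [8,9] − [7,9] + [7,8],
  ∂[0,5,6] = [5,6] − [0,6] + [0,5].
The 16×3 boundary matrix has rank 3 and Smith normal form diag(1,1,1).

Computing H_k = (kernel of ∂_k) / (image of ∂_{k+1}):

  H_0: rank C_0 − rank ∂_1 = 10 − 9 = 1, and the invariant factors of ∂_1 are all 1, so H_0 ≅ Z.
  H_1: rank ker ∂_1 − rank ∂_2 = (16 − 9) − 3 = 4, and the invariant factors of ∂_2 are all 1, so H_1 ≅ Z^4.
  H_2: rank ker ∂_2 − rank ∂_3 = (3 − 3) − 0 = 0, and there is no ∂_3, so H_2 ≅ 0.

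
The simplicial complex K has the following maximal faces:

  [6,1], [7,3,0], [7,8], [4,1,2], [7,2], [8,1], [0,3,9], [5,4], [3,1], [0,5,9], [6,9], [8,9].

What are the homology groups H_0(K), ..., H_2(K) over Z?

H_0 = Z,  H_1 = Z^5,  H_2 = 0.

Take the total order 0 < 1 < 2 < 3 < 4 < 5 < 6 < 7 < 8 < 9 on the vertex set. Then K (dimension 2) consists of the simplices:

  0-simplices (10): [0], [1], [2], [3], [4], [5], [6], [7], [8], [9]
  1-simplices (18): [0,3], [0,5], [0,7], [0,9], [1,2], [1,3], [1,4], [1,6], [1,8], [2,4], [2,7], [3,7], [3,9], [4,5], [5,9], [6,9], [7,8], [8,9]
  2-simplices (4): [0,3,7], [0,3,9], [0,5,9], [1,2,4]

giving chain groups C_0 ≅ Z^10, C_1 ≅ Z^18, C_2 ≅ Z^4.

The boundary map ∂_1: C_1 → C_0 sends each edge [p,q] (with p < q) to q − p. For instance
  ∂[4,5] = [5] − [4].
As a 10×18 matrix over Z this has rank 9, with invariant factors (1,1,1,1,1,1,1,1,1).

∂_2: C_2 → C_1 acts by ∂[p,q,r] = [q,r] − [p,r] + [p,q]. For instance
  ∂[1,2,4] = [2,4] − [1,4] + [1,2],
  ∂[0,3,7] = [3,7] − [0,7] + [0,3].
This gives a 18×4 integer matrix of rank 4; reducing to Smith normal form yields diagonal entries (1,1,1,1).

From H_k ≅ ker(∂_k) / im(∂_{k+1}) we obtain:

  H_0: rank C_0 − rank ∂_1 = 10 − 9 = 1, and the invariant factors of ∂_1 are all 1, so H_0 = Z.
  H_1: rank ker ∂_1 − rank ∂_2 = (18 − 9) − 4 = 5, and the invariant factors of ∂_2 are all 1, so H_1 = Z^5.
  H_2: rank ker ∂_2 − rank ∂_3 = (4 − 4) − 0 = 0, and there is no ∂_3, so H_2 = 0.

As a check, the Euler characteristic is 10 − 18 + 4 = -4, which agrees with 1 − 5 + 0 = -4.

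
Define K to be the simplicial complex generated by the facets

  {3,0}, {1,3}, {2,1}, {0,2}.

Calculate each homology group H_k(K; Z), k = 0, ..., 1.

Take the total order 0 < 1 < 2 < 3 on the vertex set. Then K (dimension 1) consists of the simplices:

  0-simplices (4): [0], [1], [2], [3]
  1-simplices (4): [0,2], [0,3], [1,2], [1,3]

Hence C_0 ≅ Z^4, C_1 ≅ Z^4.

∂_1: C_1 → C_0 is given by ∂[p,q] = [q] − [p].
As a 4×4 matrix over Z this has rank 3, with invariant factors (1,1,1).

From H_k ≅ ker(∂_k) / im(∂_{k+1}) we obtain:

  H_0: rank C_0 − rank ∂_1 = 4 − 3 = 1, and the invariant factors of ∂_1 are all 1, so H_0 ≅ Z.
  H_1: rank ker ∂_1 − rank ∂_2 = (4 − 3) − 0 = 1, and there is no ∂_2, so H_1 ≅ Z.

As a check, the Euler characteristic is 4 − 4 = 0, which agrees with 1 − 1 = 0.
(K is a triangulation of the circle S^1.)

H_0 ≅ Z,  H_1 ≅ Z.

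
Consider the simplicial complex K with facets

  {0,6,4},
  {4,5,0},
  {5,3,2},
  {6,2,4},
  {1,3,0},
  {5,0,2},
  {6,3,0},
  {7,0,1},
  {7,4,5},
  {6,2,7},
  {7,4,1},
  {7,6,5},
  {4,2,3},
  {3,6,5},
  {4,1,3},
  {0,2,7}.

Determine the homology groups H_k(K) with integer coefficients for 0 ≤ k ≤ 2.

We work with the vertex ordering 0 < 1 < 2 < 3 < 4 < 5 < 6 < 7. The simplices of K, each written with vertices in increasing order, are:

  0-simplices (8): [0], [1], [2], [3], [4], [5], [6], [7]
  1-simplices (24): (24 of them)
  2-simplices (16): [0,1,3], [0,1,7], [0,2,5], [0,2,7], [0,3,6], [0,4,5], [0,4,6], [1,3,4], [1,4,7], [2,3,4], [2,3,5], [2,4,6], [2,6,7], [3,5,6], [4,5,7], [5,6,7]

Hence C_0 ≅ Z^8, C_1 ≅ Z^24, C_2 ≅ Z^16.

∂_1: C_1 → C_0 sends each edge [p,q] (with p < q) to q − p. For instance
  ∂[5,7] = [7] − [5].
As a 8×24 matrix over Z this has rank 7, with invariant factors (1,1,1,1,1,1,1).

Boundary ∂_2: C_2 → C_1 acts by ∂[p,q,r] = [q,r] − [p,r] + [p,q]. For instance
  ∂[2,6,7] = [6,7] − [2,7] + [2,6],
  ∂[0,3,6] = [3,6] − [0,6] + [0,3].
The 24×16 boundary matrix has rank 15 and Smith normal form diag(1,1,1,1,1,1,1,1,1,1,1,1,1,1,1).

Reading off H_k = ker ∂_k / im ∂_{k+1}:

  H_0: rank C_0 − rank ∂_1 = 8 − 7 = 1, and the invariant factors of ∂_1 are all 1, so H_0 ≅ Z.
  H_1: rank ker ∂_1 − rank ∂_2 = (24 − 7) − 15 = 2, and the invariant factors of ∂_2 are all 1, so H_1 ≅ Z^2.
  H_2: rank ker ∂_2 − rank ∂_3 = (16 − 15) − 0 = 1, and there is no ∂_3, so H_2 ≅ Z.

(K is a triangulation of the torus T^2.)

H_0 ≅ Z,  H_1 ≅ Z^2,  H_2 ≅ Z.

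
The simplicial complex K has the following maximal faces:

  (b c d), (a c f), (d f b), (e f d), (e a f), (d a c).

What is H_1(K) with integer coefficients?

H_1 = Z.

We work with the vertex ordering a < b < c < d < e < f. The simplices of K, each written with vertices in increasing order, are:

  0-simplices (6): a, b, c, d, e, f
  1-simplices (12): ac, ad, ae, af, bc, bd, bf, cd, cf, de, df, ef
  2-simplices (6): acd, acf, aef, bcd, bdf, def

giving chain groups C_0 ≅ Z^6, C_1 ≅ Z^12, C_2 ≅ Z^6.

The boundary map ∂_1: C_1 → C_0 is given by ∂[p,q] = [q] − [p]. For instance
  ∂ac = c − a.
As a 6×12 matrix over Z this has rank 5, with invariant factors (1,1,1,1,1).

∂_2: C_2 → C_1 acts by ∂[p,q,r] = [q,r] − [p,r] + [p,q]. For instance
  ∂acd = cd − ad + ac,
  ∂bcd = cd − bd + bc.
The 12×6 boundary matrix has rank 6 and Smith normal form diag(1,1,1,1,1,1).

Computing H_k = (kernel of ∂_k) / (image of ∂_{k+1}):

  H_1: rank ker ∂_1 − rank ∂_2 = (12 − 5) − 6 = 1, and the invariant factors of ∂_2 are all 1, so H_1 = Z.

(K is a triangulation of the cylinder S^1 x I.)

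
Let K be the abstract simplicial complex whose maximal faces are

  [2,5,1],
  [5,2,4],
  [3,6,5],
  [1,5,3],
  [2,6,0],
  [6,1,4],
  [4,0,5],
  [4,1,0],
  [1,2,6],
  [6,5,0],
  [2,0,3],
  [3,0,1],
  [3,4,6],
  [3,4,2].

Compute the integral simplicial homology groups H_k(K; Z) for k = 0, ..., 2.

Take the total order 0 < 1 < 2 < 3 < 4 < 5 < 6 on the vertex set. Then K (dimension 2) consists of the simplices:

  0-simplices (7): [0], [1], [2], [3], [4], [5], [6]
  1-simplices (21): [0,1], [0,2], [0,3], [0,4], [0,5], [0,6], [1,2], [1,3], [1,4], [1,5], [1,6], [2,3], [2,4], [2,5], [2,6], [3,4], [3,5], [3,6], [4,5], [4,6], [5,6]
  2-simplices (14): [0,1,3], [0,1,4], [0,2,3], [0,2,6], [0,4,5], [0,5,6], [1,2,5], [1,2,6], [1,3,5], [1,4,6], [2,3,4], [2,4,5], [3,4,6], [3,5,6]

Hence C_0 ≅ Z^7, C_1 ≅ Z^21, C_2 ≅ Z^14.

Boundary ∂_1: C_1 → C_0 maps an edge to its endpoints' difference, ∂[p,q] = q − p.
This gives a 7×21 integer matrix of rank 6; reducing to Smith normal form yields diagonal entries (1,1,1,1,1,1).

The boundary map ∂_2: C_2 → C_1 sends each 2-simplex [p,q,r] to [q,r] − [p,r] + [p,q]. For instance
  ∂[2,3,4] = [3,4] − [2,4] + [2,3],
  ∂[1,4,6] = [4,6] − [1,6] + [1,4].
As a 21×14 matrix over Z this has rank 13, with invariant factors (1,1,1,1,1,1,1,1,1,1,1,1,1).

From H_k ≅ ker(∂_k) / im(∂_{k+1}) we obtain:

  H_0: rank C_0 − rank ∂_1 = 7 − 6 = 1, and the invariant factors of ∂_1 are all 1, so H_0 = Z.
  H_1: rank ker ∂_1 − rank ∂_2 = (21 − 6) − 13 = 2, and the invariant factors of ∂_2 are all 1, so H_1 = Z^2.
  H_2: rank ker ∂_2 − rank ∂_3 = (14 − 13) − 0 = 1, and there is no ∂_3, so H_2 = Z.

As a check, the Euler characteristic is 7 − 21 + 14 = 0, which agrees with 1 − 2 + 1 = 0.

H_0 ≅ Z,  H_1 ≅ Z^2,  H_2 ≅ Z.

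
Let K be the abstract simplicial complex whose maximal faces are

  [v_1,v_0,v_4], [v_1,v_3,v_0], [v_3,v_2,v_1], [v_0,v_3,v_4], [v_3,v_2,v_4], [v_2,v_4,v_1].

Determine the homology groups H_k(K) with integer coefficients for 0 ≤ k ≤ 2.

Order the vertices as v_0 < v_1 < v_2 < v_3 < v_4. Listing each simplex with vertices in this order, K has dimension 2 with simplices:

  0-simplices (5): [v_0], [v_1], [v_2], [v_3], [v_4]
  1-simplices (9): [v_0,v_1], [v_0,v_3], [v_0,v_4], [v_1,v_2], [v_1,v_3], [v_1,v_4], [v_2,v_3], [v_2,v_4], [v_3,v_4]
  2-simplices (6): [v_0,v_1,v_3], [v_0,v_1,v_4], [v_0,v_3,v_4], [v_1,v_2,v_3], [v_1,v_2,v_4], [v_2,v_3,v_4]

giving chain groups C_0 ≅ Z^5, C_1 ≅ Z^9, C_2 ≅ Z^6.

∂_1: C_1 → C_0 sends each edge [p,q] (with p < q) to q − p. For instance
  ∂[v_2,v_4] = [v_4] − [v_2].
This gives a 5×9 integer matrix of rank 4; reducing to Smith normal form yields diagonal entries (1,1,1,1).

The boundary map ∂_2: C_2 → C_1 maps a triangle to the signed sum of its edges. For instance
  ∂[v_0,v_1,v_3] = [v_1,v_3] − [v_0,v_3] + [v_0,v_1],
  ∂[v_0,v_3,v_4] = [v_3,v_4] − [v_0,v_4] + [v_0,v_3].
This gives a 9×6 integer matrix of rank 5; reducing to Smith normal form yields diagonal entries (1,1,1,1,1).

Reading off H_k = ker ∂_k / im ∂_{k+1}:

  H_0: rank C_0 − rank ∂_1 = 5 − 4 = 1, and the invariant factors of ∂_1 are all 1, so H_0 ≅ Z.
  H_1: rank ker ∂_1 − rank ∂_2 = (9 − 4) − 5 = 0, and the invariant factors of ∂_2 are all 1, so H_1 ≅ 0.
  H_2: rank ker ∂_2 − rank ∂_3 = (6 − 5) − 0 = 1, and there is no ∂_3, so H_2 ≅ Z.

H_0 ≅ Z,  H_1 = 0,  H_2 ≅ Z.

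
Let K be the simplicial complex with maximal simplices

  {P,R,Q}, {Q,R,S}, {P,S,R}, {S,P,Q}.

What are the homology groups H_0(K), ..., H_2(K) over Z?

Take the total order P < Q < R < S on the vertex set. Then K (dimension 2) consists of the simplices:

  0-simplices (4): P, Q, R, S
  1-simplices (6): PQ, PR, PS, QR, QS, RS
  2-simplices (4): PQR, PQS, PRS, QRS

so the chain groups are C_0 ≅ Z^4, C_1 ≅ Z^6, C_2 ≅ Z^4.

Boundary ∂_1: C_1 → C_0 is given by ∂[p,q] = [q] − [p].
The 4×6 boundary matrix has rank 3 and Smith normal form diag(1,1,1).

The boundary map ∂_2: C_2 → C_1 sends each 2-simplex [p,q,r] to [q,r] − [p,r] + [p,q]. For instance
  ∂QRS = RS − QS + QR,
  ∂PRS = RS − PS + PR.
The 6×4 boundary matrix has rank 3 and Smith normal form diag(1,1,1).

Now H_k = ker ∂_k / im ∂_{k+1}, so:

  H_0: rank C_0 − rank ∂_1 = 4 − 3 = 1, and the invariant factors of ∂_1 are all 1, so H_0 ≅ Z.
  H_1: rank ker ∂_1 − rank ∂_2 = (6 − 3) − 3 = 0, and the invariant factors of ∂_2 are all 1, so H_1 ≅ 0.
  H_2: rank ker ∂_2 − rank ∂_3 = (4 − 3) − 0 = 1, and there is no ∂_3, so H_2 ≅ Z.

As a check, the Euler characteristic is 4 − 6 + 4 = 2, which agrees with 1 − 0 + 1 = 2.
(K is a triangulation of the 2-sphere S^2.)

H_0 = Z,  H_1 = 0,  H_2 = Z.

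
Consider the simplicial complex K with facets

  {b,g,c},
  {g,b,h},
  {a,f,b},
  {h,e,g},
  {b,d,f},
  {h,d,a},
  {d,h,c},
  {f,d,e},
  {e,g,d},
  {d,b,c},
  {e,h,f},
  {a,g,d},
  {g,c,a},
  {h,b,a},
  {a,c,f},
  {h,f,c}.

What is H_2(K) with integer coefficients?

H_2 ≅ Z.

Fix the vertex order a < b < c < d < e < f < g < h and write every simplex with vertices in increasing order. Then dim K = 2 and the simplices of K are:

  0-simplices (8): a, b, c, d, e, f, g, h
  1-simplices (24): ab, ac, ad, af, ag, ah, bc, bd, bf, bg, bh, cd, cf, cg, ch, de, df, dg, dh, ef, eg, eh, fh, gh
  2-simplices (16): abf, abh, acf, acg, adg, adh, bcd, bcg, bdf, bgh, cdh, cfh, def, deg, efh, egh

Hence C_0 ≅ Z^8, C_1 ≅ Z^24, C_2 ≅ Z^16.

∂_1: C_1 → C_0 is given by ∂[p,q] = [q] − [p]. For instance
  ∂eh = h − e.
The resulting 8×24 matrix has rank 7, and its Smith normal form has invariant factors (1,1,1,1,1,1,1).

Boundary ∂_2: C_2 → C_1 sends each 2-simplex [p,q,r] to [q,r] − [p,r] + [p,q]. For instance
  ∂bcg = cg − bg + bc,
  ∂bcd = cd − bd + bc.
As a 24×16 matrix over Z this has rank 15, with invariant factors (1,1,1,1,1,1,1,1,1,1,1,1,1,1,1).

From H_k ≅ ker(∂_k) / im(∂_{k+1}) we obtain:

  H_2: rank ker ∂_2 − rank ∂_3 = (16 − 15) − 0 = 1, and there is no ∂_3, so H_2 = Z.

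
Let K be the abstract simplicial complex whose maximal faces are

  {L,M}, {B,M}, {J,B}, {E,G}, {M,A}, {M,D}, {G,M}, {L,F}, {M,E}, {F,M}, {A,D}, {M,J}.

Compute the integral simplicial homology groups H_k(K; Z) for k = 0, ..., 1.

We work with the vertex ordering A < B < D < E < F < G < J < L < M. The simplices of K, each written with vertices in increasing order, are:

  0-simplices (9): A, B, D, E, F, G, J, L, M
  1-simplices (12): AD, AM, BJ, BM, DM, EG, EM, FL, FM, GM, JM, LM

so the chain groups are C_0 ≅ Z^9, C_1 ≅ Z^12.

Boundary ∂_1: C_1 → C_0 is given by ∂[p,q] = [q] − [p].
This gives a 9×12 integer matrix of rank 8; reducing to Smith normal form yields diagonal entries (1,1,1,1,1,1,1,1).

From H_k ≅ ker(∂_k) / im(∂_{k+1}) we obtain:

  H_0: rank C_0 − rank ∂_1 = 9 − 8 = 1, and the invariant factors of ∂_1 are all 1, so H_0 = Z.
  H_1: rank ker ∂_1 − rank ∂_2 = (12 − 8) − 0 = 4, and there is no ∂_2, so H_1 = Z^4.

As a check, the Euler characteristic is 9 − 12 = -3, which agrees with 1 − 4 = -3.

H_0 = Z,  H_1 = Z^4.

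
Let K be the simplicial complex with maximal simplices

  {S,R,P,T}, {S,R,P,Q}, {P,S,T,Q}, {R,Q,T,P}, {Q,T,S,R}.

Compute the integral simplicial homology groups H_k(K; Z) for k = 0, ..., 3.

Fix the vertex order P < Q < R < S < T and write every simplex with vertices in increasing order. Then dim K = 3 and the simplices of K are:

  0-simplices (5): P, Q, R, S, T
  1-simplices (10): PQ, PR, PS, PT, QR, QS, QT, RS, RT, ST
  2-simplices (10): PQR, PQS, PQT, PRS, PRT, PST, QRS, QRT, QST, RST
  3-simplices (5): PQRS, PQRT, PQST, PRST, QRST

giving chain groups C_0 ≅ Z^5, C_1 ≅ Z^10, C_2 ≅ Z^10, C_3 ≅ Z^5.

Boundary ∂_1: C_1 → C_0 is given by ∂[p,q] = [q] − [p]. For instance
  ∂ST = T − S.
The 5×10 boundary matrix has rank 4 and Smith normal form diag(1,1,1,1).

Boundary ∂_2: C_2 → C_1 acts by ∂[p,q,r] = [q,r] − [p,r] + [p,q]. For instance
  ∂PRT = RT − PT + PR,
  ∂PQS = QS − PS + PQ.
The 10×10 boundary matrix has rank 6 and Smith normal form diag(1,1,1,1,1,1).

Boundary ∂_3: C_3 → C_2 sends each 3-simplex σ to the alternating sum Σ_i (−1)^i (σ with its i-th vertex removed). For instance
  ∂PQST = QST − PST + PQT − PQS,
  ∂PQRS = QRS − PRS + PQS − PQR.
The 10×5 boundary matrix has rank 4 and Smith normal form diag(1,1,1,1).

Now H_k = ker ∂_k / im ∂_{k+1}, so:

  H_0: rank C_0 − rank ∂_1 = 5 − 4 = 1, and the invariant factors of ∂_1 are all 1, so H_0 = Z.
  H_1: rank ker ∂_1 − rank ∂_2 = (10 − 4) − 6 = 0, and the invariant factors of ∂_2 are all 1, so H_1 = 0.
  H_2: rank ker ∂_2 − rank ∂_3 = (10 − 6) − 4 = 0, and the invariant factors of ∂_3 are all 1, so H_2 = 0.
  H_3: rank ker ∂_3 − rank ∂_4 = (5 − 4) − 0 = 1, and there is no ∂_4, so H_3 = Z.

H_0 = Z,  H_1 = 0,  H_2 = 0,  H_3 = Z.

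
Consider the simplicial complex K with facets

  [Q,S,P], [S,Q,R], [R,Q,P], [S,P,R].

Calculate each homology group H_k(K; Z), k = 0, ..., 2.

Fix the vertex order P < Q < R < S and write every simplex with vertices in increasing order. Then dim K = 2 and the simplices of K are:

  0-simplices (4): P, Q, R, S
  1-simplices (6): PQ, PR, PS, QR, QS, RS
  2-simplices (4): PQR, PQS, PRS, QRS

giving chain groups C_0 ≅ Z^4, C_1 ≅ Z^6, C_2 ≅ Z^4.

Boundary ∂_1: C_1 → C_0 sends each edge [p,q] (with p < q) to q − p.
The 4×6 boundary matrix has rank 3 and Smith normal form diag(1,1,1).

∂_2: C_2 → C_1 acts by ∂[p,q,r] = [q,r] − [p,r] + [p,q]. For instance
  ∂PQS = QS − PS + PQ,
  ∂PRS = RS − PS + PR.
This gives a 6×4 integer matrix of rank 3; reducing to Smith normal form yields diagonal entries (1,1,1).

Now H_k = ker ∂_k / im ∂_{k+1}, so:

  H_0: rank C_0 − rank ∂_1 = 4 − 3 = 1, and the invariant factors of ∂_1 are all 1, so H_0 = Z.
  H_1: rank ker ∂_1 − rank ∂_2 = (6 − 3) − 3 = 0, and the invariant factors of ∂_2 are all 1, so H_1 = 0.
  H_2: rank ker ∂_2 − rank ∂_3 = (4 − 3) − 0 = 1, and there is no ∂_3, so H_2 = Z.

H_0 ≅ Z,  H_1 = 0,  H_2 ≅ Z.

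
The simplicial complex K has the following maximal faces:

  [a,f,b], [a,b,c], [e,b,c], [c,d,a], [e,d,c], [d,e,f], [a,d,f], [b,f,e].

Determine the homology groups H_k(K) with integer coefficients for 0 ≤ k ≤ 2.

H_0 ≅ Z,  H_1 = 0,  H_2 ≅ Z.

Fix the vertex order a < b < c < d < e < f and write every simplex with vertices in increasing order. Then dim K = 2 and the simplices of K are:

  0-simplices (6): a, b, c, d, e, f
  1-simplices (12): ab, ac, ad, af, bc, be, bf, cd, ce, de, df, ef
  2-simplices (8): abc, abf, acd, adf, bce, bef, cde, def

giving chain groups C_0 ≅ Z^6, C_1 ≅ Z^12, C_2 ≅ Z^8.

The boundary map ∂_1: C_1 → C_0 is given by ∂[p,q] = [q] − [p].
This gives a 6×12 integer matrix of rank 5; reducing to Smith normal form yields diagonal entries (1,1,1,1,1).

∂_2: C_2 → C_1 sends each 2-simplex [p,q,r] to [q,r] − [p,r] + [p,q]. For instance
  ∂abc = bc − ac + ab,
  ∂bce = ce − be + bc.
The 12×8 boundary matrix has rank 7 and Smith normal form diag(1,1,1,1,1,1,1).

From H_k ≅ ker(∂_k) / im(∂_{k+1}) we obtain:

  H_0: rank C_0 − rank ∂_1 = 6 − 5 = 1, and the invariant factors of ∂_1 are all 1, so H_0 ≅ Z.
  H_1: rank ker ∂_1 − rank ∂_2 = (12 − 5) − 7 = 0, and the invariant factors of ∂_2 are all 1, so H_1 ≅ 0.
  H_2: rank ker ∂_2 − rank ∂_3 = (8 − 7) − 0 = 1, and there is no ∂_3, so H_2 ≅ Z.

(K is a triangulation of the 2-sphere S^2.)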